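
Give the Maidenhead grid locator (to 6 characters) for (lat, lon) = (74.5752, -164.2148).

AQ74vn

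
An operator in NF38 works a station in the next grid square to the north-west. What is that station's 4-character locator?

NF29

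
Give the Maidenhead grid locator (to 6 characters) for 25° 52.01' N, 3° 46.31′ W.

IL85cu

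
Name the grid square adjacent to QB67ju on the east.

QB67ku

Longitude subsquare j = 9; +1 → 10 = k.
The latitude characters are unchanged.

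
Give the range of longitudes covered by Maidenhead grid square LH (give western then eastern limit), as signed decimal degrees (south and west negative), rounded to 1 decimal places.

40.0, 60.0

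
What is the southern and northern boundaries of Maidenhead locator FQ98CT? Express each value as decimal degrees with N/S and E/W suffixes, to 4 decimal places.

78.7917° N, 78.8333° N

Field F=5, Q=16: +5·20° lon, +16·10° lat → SW at lon -80°, lat 70°.
Square 9, 8: +9·2° lon, +8·1° lat → SW at lon -62°, lat 78°.
Subsquare c=2, t=19: +2·0.0833333° lon, +19·0.0416667° lat → SW at lon -61.8333°, lat 78.7917°.
Cell spans 0.0833333° lon × 0.0416667° lat.
south 78.7917° N, north 78.8333° N.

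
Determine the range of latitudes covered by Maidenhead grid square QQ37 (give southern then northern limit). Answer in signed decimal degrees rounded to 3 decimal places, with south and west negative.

Field Q=16, Q=16: +16·20° lon, +16·10° lat → SW at lon 140°, lat 70°.
Square 3, 7: +3·2° lon, +7·1° lat → SW at lon 146°, lat 77°.
Cell spans 2° lon × 1° lat.
south 77.000, north 78.000.

77.000, 78.000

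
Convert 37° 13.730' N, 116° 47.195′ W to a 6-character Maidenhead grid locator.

Offset from 180°W / 90°S: lon 63.2134°, lat 127.2288°.
Field (20°×10°, letters A–R): lon ⌊63.2134/20⌋ = 3 → D; lat ⌊127.2288/10⌋ = 12 → M.
Square (2°×1°, digits 0–9): lon ⌊3.2134/2⌋ = 1; lat ⌊7.2288/1⌋ = 7.
Subsquare (5′×2.5′, letters a–x): lon ⌊1.2134/0.0833333⌋ = 14 → o; lat ⌊0.2288/0.0416667⌋ = 5 → f.

DM17of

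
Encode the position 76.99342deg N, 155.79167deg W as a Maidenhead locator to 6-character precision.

BQ26cx

Shift to the Maidenhead origin (180°W, 90°S): lon 24.2083, lat 166.9934.
Field: 24.2083/20 → 1 → B, 166.9934/10 → 16 → Q; chars BQ.
Square: 4.2083/2 → 2, 6.9934/1 → 6; chars 26.
Subsquare: 0.2083/0.0833333 → 2 → c, 0.9934/0.0416667 → 23 → x; chars cx.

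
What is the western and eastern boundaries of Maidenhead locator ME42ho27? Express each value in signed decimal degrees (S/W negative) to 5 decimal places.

68.60000, 68.60833

Field M=12, E=4: +12·20° lon, +4·10° lat → SW at lon 60°, lat -50°.
Square 4, 2: +4·2° lon, +2·1° lat → SW at lon 68°, lat -48°.
Subsquare h=7, o=14: +7·0.0833333° lon, +14·0.0416667° lat → SW at lon 68.5833°, lat -47.4167°.
Extended square 2, 7: +2·0.00833333° lon, +7·0.00416667° lat → SW at lon 68.6°, lat -47.3875°.
Cell spans 0.00833333° lon × 0.00416667° lat.
west 68.60000, east 68.60833.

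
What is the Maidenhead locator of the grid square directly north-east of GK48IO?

GK48jp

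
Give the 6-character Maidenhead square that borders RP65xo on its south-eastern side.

Longitude subsquare x = 23; +1 → 24, wraps to 0 = a, carry into square.
Longitude square 6; +1 → 7.
Latitude subsquare o = 14; −1 → 13 = n.

RP75an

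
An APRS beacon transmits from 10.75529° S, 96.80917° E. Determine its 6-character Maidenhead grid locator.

Add 180° to longitude and 90° to latitude: 276.8092, 79.2447.
Field (20°×10°, letters A–R): 276.8092/20 → 13 → N, 79.2447/10 → 7 → H; chars NH.
Square (2°×1°, digits 0–9): 16.8092/2 → 8, 9.2447/1 → 9; chars 89.
Subsquare (5′×2.5′, letters a–x): 0.8092/0.0833333 → 9 → j, 0.2447/0.0416667 → 5 → f; chars jf.

NH89jf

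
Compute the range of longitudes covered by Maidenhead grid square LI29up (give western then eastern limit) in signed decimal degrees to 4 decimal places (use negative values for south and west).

Field L=11, I=8: +11·20° lon, +8·10° lat → SW at lon 40°, lat -10°.
Square 2, 9: +2·2° lon, +9·1° lat → SW at lon 44°, lat -1°.
Subsquare u=20, p=15: +20·0.0833333° lon, +15·0.0416667° lat → SW at lon 45.6667°, lat -0.375°.
Cell spans 0.0833333° lon × 0.0416667° lat.
west 45.6667, east 45.7500.

45.6667, 45.7500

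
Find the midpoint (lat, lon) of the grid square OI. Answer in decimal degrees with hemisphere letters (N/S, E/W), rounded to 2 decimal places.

5.00° S, 110.00° E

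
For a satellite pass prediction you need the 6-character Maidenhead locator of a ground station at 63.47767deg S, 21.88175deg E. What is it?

Offset from 180°W / 90°S: lon 201.8818°, lat 26.5223°.
Field: lon ⌊201.8818/20⌋ = 10 → K; lat ⌊26.5223/10⌋ = 2 → C.
Square: lon ⌊1.8818/2⌋ = 0; lat ⌊6.5223/1⌋ = 6.
Subsquare: lon ⌊1.8818/0.0833333⌋ = 22 → w; lat ⌊0.5223/0.0416667⌋ = 12 → m.

KC06wm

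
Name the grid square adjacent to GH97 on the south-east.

HH06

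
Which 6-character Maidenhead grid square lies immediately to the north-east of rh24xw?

RH34ax

Longitude subsquare x = 23; +1 → 24, wraps to 0 = a, carry into square.
Longitude square 2; +1 → 3.
Latitude subsquare w = 22; +1 → 23 = x.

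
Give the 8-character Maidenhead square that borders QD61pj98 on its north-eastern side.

Longitude extended square 9; +1 → 10, wraps to 0, carry into subsquare.
Longitude subsquare p = 15; +1 → 16 = q.
Latitude extended square 8; +1 → 9.

QD61qj09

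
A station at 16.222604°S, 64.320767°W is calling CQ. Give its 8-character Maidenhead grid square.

Shift to the Maidenhead origin (180°W, 90°S): lon 115.67923, lat 73.77740.
Field (20°×10°, letters A–R): 115.67923/20 → 5 → F, 73.77740/10 → 7 → H; chars FH.
Square (2°×1°, digits 0–9): 15.67923/2 → 7, 3.77740/1 → 3; chars 73.
Subsquare (5′×2.5′, letters a–x): 1.67923/0.0833333 → 20 → u, 0.77740/0.0416667 → 18 → s; chars us.
Extended square (30″×15″, digits 0–9): 0.01257/0.00833333 → 1, 0.02740/0.00416667 → 6; chars 16.

FH73us16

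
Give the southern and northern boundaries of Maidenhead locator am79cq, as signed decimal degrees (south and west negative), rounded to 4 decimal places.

39.6667, 39.7083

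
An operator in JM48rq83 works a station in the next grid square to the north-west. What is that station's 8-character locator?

JM48rq74

Longitude extended square 8; −1 → 7.
Latitude extended square 3; +1 → 4.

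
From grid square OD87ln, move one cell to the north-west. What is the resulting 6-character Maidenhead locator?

OD87ko

Longitude subsquare l = 11; −1 → 10 = k.
Latitude subsquare n = 13; +1 → 14 = o.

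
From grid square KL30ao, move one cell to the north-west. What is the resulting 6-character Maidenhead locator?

KL20xp

Longitude subsquare a = 0; −1 → -1, wraps to 23 = x, carry into square.
Longitude square 3; −1 → 2.
Latitude subsquare o = 14; +1 → 15 = p.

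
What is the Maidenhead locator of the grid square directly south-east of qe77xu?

QE87at

Longitude subsquare x = 23; +1 → 24, wraps to 0 = a, carry into square.
Longitude square 7; +1 → 8.
Latitude subsquare u = 20; −1 → 19 = t.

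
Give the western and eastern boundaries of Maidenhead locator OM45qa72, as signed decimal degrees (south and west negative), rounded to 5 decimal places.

Field O=14, M=12: +14·20° lon, +12·10° lat → SW at lon 100°, lat 30°.
Square 4, 5: +4·2° lon, +5·1° lat → SW at lon 108°, lat 35°.
Subsquare q=16, a=0: +16·0.0833333° lon, +0·0.0416667° lat → SW at lon 109.333°, lat 35°.
Extended square 7, 2: +7·0.00833333° lon, +2·0.00416667° lat → SW at lon 109.392°, lat 35.0083°.
Cell spans 0.00833333° lon × 0.00416667° lat.
west 109.39167, east 109.40000.

109.39167, 109.40000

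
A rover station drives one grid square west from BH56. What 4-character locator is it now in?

BH46

Longitude square 5; −1 → 4.
The latitude characters are unchanged.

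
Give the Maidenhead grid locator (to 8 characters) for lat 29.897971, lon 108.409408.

Shift to the Maidenhead origin (180°W, 90°S): lon 288.40941, lat 119.89797.
Field: lon ⌊288.40941/20⌋ = 14 → O; lat ⌊119.89797/10⌋ = 11 → L.
Square: lon ⌊8.40941/2⌋ = 4; lat ⌊9.89797/1⌋ = 9.
Subsquare: lon ⌊0.40941/0.0833333⌋ = 4 → e; lat ⌊0.89797/0.0416667⌋ = 21 → v.
Extended square: lon ⌊0.07607/0.00833333⌋ = 9; lat ⌊0.02297/0.00416667⌋ = 5.

OL49ev95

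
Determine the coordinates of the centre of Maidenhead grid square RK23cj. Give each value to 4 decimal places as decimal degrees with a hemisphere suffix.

Field R=17, K=10: +17·20° lon, +10·10° lat → SW at lon 160°, lat 10°.
Square 2, 3: +2·2° lon, +3·1° lat → SW at lon 164°, lat 13°.
Subsquare c=2, j=9: +2·0.0833333° lon, +9·0.0416667° lat → SW at lon 164.167°, lat 13.375°.
Cell spans 0.0833333° lon × 0.0416667° lat. Centre is SW corner plus half of each.
latitude 13.3958° N, longitude 164.2083° E.

13.3958° N, 164.2083° E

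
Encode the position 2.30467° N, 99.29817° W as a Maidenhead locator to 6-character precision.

EJ02ih

Offset from 180°W / 90°S: lon 80.7018°, lat 92.3047°.
Field (20°×10°, letters A–R): 80.7018/20 → 4 → E, 92.3047/10 → 9 → J; chars EJ.
Square (2°×1°, digits 0–9): 0.7018/2 → 0, 2.3047/1 → 2; chars 02.
Subsquare (5′×2.5′, letters a–x): 0.7018/0.0833333 → 8 → i, 0.3047/0.0416667 → 7 → h; chars ih.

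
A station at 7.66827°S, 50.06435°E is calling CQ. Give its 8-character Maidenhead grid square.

LI52ah79

Offset from 180°W / 90°S: lon 230.06435°, lat 82.33173°.
Field: 230.06435/20 → 11 → L, 82.33173/10 → 8 → I; chars LI.
Square: 10.06435/2 → 5, 2.33173/1 → 2; chars 52.
Subsquare: 0.06435/0.0833333 → 0 → a, 0.33173/0.0416667 → 7 → h; chars ah.
Extended square: 0.06435/0.00833333 → 7, 0.04006/0.00416667 → 9; chars 79.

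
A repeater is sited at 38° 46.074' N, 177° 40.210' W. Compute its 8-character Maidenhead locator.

AM18ds94

Add 180° to longitude and 90° to latitude: 2.32983, 128.76790.
Field: lon ⌊2.32983/20⌋ = 0 → A; lat ⌊128.76790/10⌋ = 12 → M.
Square: lon ⌊2.32983/2⌋ = 1; lat ⌊8.76790/1⌋ = 8.
Subsquare: lon ⌊0.32983/0.0833333⌋ = 3 → d; lat ⌊0.76790/0.0416667⌋ = 18 → s.
Extended square: lon ⌊0.07983/0.00833333⌋ = 9; lat ⌊0.01790/0.00416667⌋ = 4.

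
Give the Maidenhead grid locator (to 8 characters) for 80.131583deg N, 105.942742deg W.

Offset from 180°W / 90°S: lon 74.05726°, lat 170.13158°.
Field (20°×10°, letters A–R): lon ⌊74.05726/20⌋ = 3 → D; lat ⌊170.13158/10⌋ = 17 → R.
Square (2°×1°, digits 0–9): lon ⌊14.05726/2⌋ = 7; lat ⌊0.13158/1⌋ = 0.
Subsquare (5′×2.5′, letters a–x): lon ⌊0.05726/0.0833333⌋ = 0 → a; lat ⌊0.13158/0.0416667⌋ = 3 → d.
Extended square (30″×15″, digits 0–9): lon ⌊0.05726/0.00833333⌋ = 6; lat ⌊0.00658/0.00416667⌋ = 1.

DR70ad61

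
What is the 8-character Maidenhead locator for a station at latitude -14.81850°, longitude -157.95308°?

BH15ae53

Shift to the Maidenhead origin (180°W, 90°S): lon 22.04692, lat 75.18150.
Field: lon ⌊22.04692/20⌋ = 1 → B; lat ⌊75.18150/10⌋ = 7 → H.
Square: lon ⌊2.04692/2⌋ = 1; lat ⌊5.18150/1⌋ = 5.
Subsquare: lon ⌊0.04692/0.0833333⌋ = 0 → a; lat ⌊0.18150/0.0416667⌋ = 4 → e.
Extended square: lon ⌊0.04692/0.00833333⌋ = 5; lat ⌊0.01483/0.00416667⌋ = 3.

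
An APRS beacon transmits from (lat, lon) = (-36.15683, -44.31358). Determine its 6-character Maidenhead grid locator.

Shift to the Maidenhead origin (180°W, 90°S): lon 135.6864, lat 53.8432.
Field (20°×10°, letters A–R): 135.6864/20 → 6 → G, 53.8432/10 → 5 → F; chars GF.
Square (2°×1°, digits 0–9): 15.6864/2 → 7, 3.8432/1 → 3; chars 73.
Subsquare (5′×2.5′, letters a–x): 1.6864/0.0833333 → 20 → u, 0.8432/0.0416667 → 20 → u; chars uu.

GF73uu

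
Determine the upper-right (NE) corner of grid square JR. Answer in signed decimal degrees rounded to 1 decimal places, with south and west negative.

90.0, 20.0

Field J=9, R=17: +9·20° lon, +17·10° lat → SW at lon 0°, lat 80°.
Cell spans 20° lon × 10° lat. NE corner is SW corner plus one full cell.
latitude 90.0, longitude 20.0.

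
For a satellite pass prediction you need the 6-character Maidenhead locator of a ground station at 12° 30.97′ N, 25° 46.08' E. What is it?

KK22vm

Offset from 180°W / 90°S: lon 205.7680°, lat 102.5162°.
Field: 205.7680/20 → 10 → K, 102.5162/10 → 10 → K; chars KK.
Square: 5.7680/2 → 2, 2.5162/1 → 2; chars 22.
Subsquare: 1.7680/0.0833333 → 21 → v, 0.5162/0.0416667 → 12 → m; chars vm.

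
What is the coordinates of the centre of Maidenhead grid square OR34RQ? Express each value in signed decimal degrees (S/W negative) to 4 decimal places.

84.6875, 107.4583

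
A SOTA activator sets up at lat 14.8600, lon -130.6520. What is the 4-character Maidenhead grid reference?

Shift to the Maidenhead origin (180°W, 90°S): lon 49.35, lat 104.86.
Field (20°×10°, letters A–R): 49.35/20 → 2 → C, 104.86/10 → 10 → K; chars CK.
Square (2°×1°, digits 0–9): 9.35/2 → 4, 4.86/1 → 4; chars 44.

CK44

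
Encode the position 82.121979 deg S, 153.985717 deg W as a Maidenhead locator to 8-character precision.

BA37av10

Add 180° to longitude and 90° to latitude: 26.01428, 7.87802.
Field (20°×10°, letters A–R): lon ⌊26.01428/20⌋ = 1 → B; lat ⌊7.87802/10⌋ = 0 → A.
Square (2°×1°, digits 0–9): lon ⌊6.01428/2⌋ = 3; lat ⌊7.87802/1⌋ = 7.
Subsquare (5′×2.5′, letters a–x): lon ⌊0.01428/0.0833333⌋ = 0 → a; lat ⌊0.87802/0.0416667⌋ = 21 → v.
Extended square (30″×15″, digits 0–9): lon ⌊0.01428/0.00833333⌋ = 1; lat ⌊0.00302/0.00416667⌋ = 0.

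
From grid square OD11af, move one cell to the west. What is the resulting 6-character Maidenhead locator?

Longitude subsquare a = 0; −1 → -1, wraps to 23 = x, carry into square.
Longitude square 1; −1 → 0.
The latitude characters are unchanged.

OD01xf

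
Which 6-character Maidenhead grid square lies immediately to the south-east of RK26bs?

Longitude subsquare b = 1; +1 → 2 = c.
Latitude subsquare s = 18; −1 → 17 = r.

RK26cr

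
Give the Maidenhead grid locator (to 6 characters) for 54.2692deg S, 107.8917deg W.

DD65br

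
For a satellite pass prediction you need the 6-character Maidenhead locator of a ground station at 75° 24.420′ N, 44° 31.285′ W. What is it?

Shift to the Maidenhead origin (180°W, 90°S): lon 135.4786, lat 165.4070.
Field: 135.4786/20 → 6 → G, 165.4070/10 → 16 → Q; chars GQ.
Square: 15.4786/2 → 7, 5.4070/1 → 5; chars 75.
Subsquare: 1.4786/0.0833333 → 17 → r, 0.4070/0.0416667 → 9 → j; chars rj.

GQ75rj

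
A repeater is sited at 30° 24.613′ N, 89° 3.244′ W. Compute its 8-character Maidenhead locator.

Offset from 180°W / 90°S: lon 90.94593°, lat 120.41022°.
Field (20°×10°, letters A–R): 90.94593/20 → 4 → E, 120.41022/10 → 12 → M; chars EM.
Square (2°×1°, digits 0–9): 10.94593/2 → 5, 0.41022/1 → 0; chars 50.
Subsquare (5′×2.5′, letters a–x): 0.94593/0.0833333 → 11 → l, 0.41022/0.0416667 → 9 → j; chars lj.
Extended square (30″×15″, digits 0–9): 0.02927/0.00833333 → 3, 0.03522/0.00416667 → 8; chars 38.

EM50lj38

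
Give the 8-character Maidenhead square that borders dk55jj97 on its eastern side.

Longitude extended square 9; +1 → 10, wraps to 0, carry into subsquare.
Longitude subsquare j = 9; +1 → 10 = k.
The latitude characters are unchanged.

DK55kj07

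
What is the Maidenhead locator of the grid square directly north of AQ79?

AR70

Latitude square 9; +1 → 10, wraps to 0, carry into field.
Latitude field Q = 16; +1 → 17 = R.
The longitude characters are unchanged.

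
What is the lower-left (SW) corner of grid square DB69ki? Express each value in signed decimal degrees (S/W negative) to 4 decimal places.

-70.6667, -107.1667

Field D=3, B=1: +3·20° lon, +1·10° lat → SW at lon -120°, lat -80°.
Square 6, 9: +6·2° lon, +9·1° lat → SW at lon -108°, lat -71°.
Subsquare k=10, i=8: +10·0.0833333° lon, +8·0.0416667° lat → SW at lon -107.167°, lat -70.6667°.
latitude -70.6667, longitude -107.1667.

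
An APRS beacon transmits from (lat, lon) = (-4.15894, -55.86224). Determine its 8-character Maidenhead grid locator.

GI25bu61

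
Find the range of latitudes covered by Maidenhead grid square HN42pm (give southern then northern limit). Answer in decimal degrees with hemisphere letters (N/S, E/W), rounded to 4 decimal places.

42.5000° N, 42.5417° N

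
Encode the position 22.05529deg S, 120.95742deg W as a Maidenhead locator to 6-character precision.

CG97mw

Add 180° to longitude and 90° to latitude: 59.0426, 67.9447.
Field (20°×10°, letters A–R): 59.0426/20 → 2 → C, 67.9447/10 → 6 → G; chars CG.
Square (2°×1°, digits 0–9): 19.0426/2 → 9, 7.9447/1 → 7; chars 97.
Subsquare (5′×2.5′, letters a–x): 1.0426/0.0833333 → 12 → m, 0.9447/0.0416667 → 22 → w; chars mw.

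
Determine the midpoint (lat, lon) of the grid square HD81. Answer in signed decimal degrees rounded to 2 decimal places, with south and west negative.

-58.50, -23.00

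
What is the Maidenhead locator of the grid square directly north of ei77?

EI78

Latitude square 7; +1 → 8.
The longitude characters are unchanged.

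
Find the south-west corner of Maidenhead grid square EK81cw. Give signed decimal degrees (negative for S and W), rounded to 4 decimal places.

11.9167, -83.8333

Field E=4, K=10: +4·20° lon, +10·10° lat → SW at lon -100°, lat 10°.
Square 8, 1: +8·2° lon, +1·1° lat → SW at lon -84°, lat 11°.
Subsquare c=2, w=22: +2·0.0833333° lon, +22·0.0416667° lat → SW at lon -83.8333°, lat 11.9167°.
latitude 11.9167, longitude -83.8333.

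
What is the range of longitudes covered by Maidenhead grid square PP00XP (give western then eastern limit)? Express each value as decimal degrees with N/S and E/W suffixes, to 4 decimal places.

Field P=15, P=15: +15·20° lon, +15·10° lat → SW at lon 120°, lat 60°.
Square 0, 0: +0·2° lon, +0·1° lat → SW at lon 120°, lat 60°.
Subsquare x=23, p=15: +23·0.0833333° lon, +15·0.0416667° lat → SW at lon 121.917°, lat 60.625°.
Cell spans 0.0833333° lon × 0.0416667° lat.
west 121.9167° E, east 122.0000° E.

121.9167° E, 122.0000° E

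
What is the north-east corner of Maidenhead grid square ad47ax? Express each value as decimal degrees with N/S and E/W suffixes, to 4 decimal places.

Field A=0, D=3: +0·20° lon, +3·10° lat → SW at lon -180°, lat -60°.
Square 4, 7: +4·2° lon, +7·1° lat → SW at lon -172°, lat -53°.
Subsquare a=0, x=23: +0·0.0833333° lon, +23·0.0416667° lat → SW at lon -172°, lat -52.0417°.
Cell spans 0.0833333° lon × 0.0416667° lat. NE corner is SW corner plus one full cell.
latitude 52.0000° S, longitude 171.9167° W.

52.0000° S, 171.9167° W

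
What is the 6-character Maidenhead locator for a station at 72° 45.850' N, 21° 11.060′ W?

HQ92js

Add 180° to longitude and 90° to latitude: 158.8157, 162.7642.
Field (20°×10°, letters A–R): 158.8157/20 → 7 → H, 162.7642/10 → 16 → Q; chars HQ.
Square (2°×1°, digits 0–9): 18.8157/2 → 9, 2.7642/1 → 2; chars 92.
Subsquare (5′×2.5′, letters a–x): 0.8157/0.0833333 → 9 → j, 0.7642/0.0416667 → 18 → s; chars js.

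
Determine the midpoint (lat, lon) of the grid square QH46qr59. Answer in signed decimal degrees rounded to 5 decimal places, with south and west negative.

-13.25208, 149.37917

Field Q=16, H=7: +16·20° lon, +7·10° lat → SW at lon 140°, lat -20°.
Square 4, 6: +4·2° lon, +6·1° lat → SW at lon 148°, lat -14°.
Subsquare q=16, r=17: +16·0.0833333° lon, +17·0.0416667° lat → SW at lon 149.333°, lat -13.2917°.
Extended square 5, 9: +5·0.00833333° lon, +9·0.00416667° lat → SW at lon 149.375°, lat -13.2542°.
Cell spans 0.00833333° lon × 0.00416667° lat. Centre is SW corner plus half of each.
latitude -13.25208, longitude 149.37917.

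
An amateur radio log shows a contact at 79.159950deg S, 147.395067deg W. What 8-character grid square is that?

Shift to the Maidenhead origin (180°W, 90°S): lon 32.60493, lat 10.84005.
Field: 32.60493/20 → 1 → B, 10.84005/10 → 1 → B; chars BB.
Square: 12.60493/2 → 6, 0.84005/1 → 0; chars 60.
Subsquare: 0.60493/0.0833333 → 7 → h, 0.84005/0.0416667 → 20 → u; chars hu.
Extended square: 0.02160/0.00833333 → 2, 0.00672/0.00416667 → 1; chars 21.

BB60hu21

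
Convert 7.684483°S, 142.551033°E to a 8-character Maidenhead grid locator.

Shift to the Maidenhead origin (180°W, 90°S): lon 322.55103, lat 82.31552.
Field (20°×10°, letters A–R): 322.55103/20 → 16 → Q, 82.31552/10 → 8 → I; chars QI.
Square (2°×1°, digits 0–9): 2.55103/2 → 1, 2.31552/1 → 2; chars 12.
Subsquare (5′×2.5′, letters a–x): 0.55103/0.0833333 → 6 → g, 0.31552/0.0416667 → 7 → h; chars gh.
Extended square (30″×15″, digits 0–9): 0.05103/0.00833333 → 6, 0.02385/0.00416667 → 5; chars 65.

QI12gh65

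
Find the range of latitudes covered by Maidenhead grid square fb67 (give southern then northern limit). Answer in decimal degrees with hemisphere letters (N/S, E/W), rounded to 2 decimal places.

Field F=5, B=1: +5·20° lon, +1·10° lat → SW at lon -80°, lat -80°.
Square 6, 7: +6·2° lon, +7·1° lat → SW at lon -68°, lat -73°.
Cell spans 2° lon × 1° lat.
south 73.00° S, north 72.00° S.

73.00° S, 72.00° S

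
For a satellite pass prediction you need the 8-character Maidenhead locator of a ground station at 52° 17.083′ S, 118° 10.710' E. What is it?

Shift to the Maidenhead origin (180°W, 90°S): lon 298.17850, lat 37.71528.
Field (20°×10°, letters A–R): 298.17850/20 → 14 → O, 37.71528/10 → 3 → D; chars OD.
Square (2°×1°, digits 0–9): 18.17850/2 → 9, 7.71528/1 → 7; chars 97.
Subsquare (5′×2.5′, letters a–x): 0.17850/0.0833333 → 2 → c, 0.71528/0.0416667 → 17 → r; chars cr.
Extended square (30″×15″, digits 0–9): 0.01183/0.00833333 → 1, 0.00695/0.00416667 → 1; chars 11.

OD97cr11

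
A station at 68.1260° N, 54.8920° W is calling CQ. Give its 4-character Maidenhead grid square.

Add 180° to longitude and 90° to latitude: 125.11, 158.13.
Field: 125.11/20 → 6 → G, 158.13/10 → 15 → P; chars GP.
Square: 5.11/2 → 2, 8.13/1 → 8; chars 28.

GP28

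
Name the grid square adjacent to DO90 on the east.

Longitude square 9; +1 → 10, wraps to 0, carry into field.
Longitude field D = 3; +1 → 4 = E.
The latitude characters are unchanged.

EO00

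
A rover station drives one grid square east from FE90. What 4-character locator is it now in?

GE00

Longitude square 9; +1 → 10, wraps to 0, carry into field.
Longitude field F = 5; +1 → 6 = G.
The latitude characters are unchanged.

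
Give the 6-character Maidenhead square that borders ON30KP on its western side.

ON30jp

Longitude subsquare k = 10; −1 → 9 = j.
The latitude characters are unchanged.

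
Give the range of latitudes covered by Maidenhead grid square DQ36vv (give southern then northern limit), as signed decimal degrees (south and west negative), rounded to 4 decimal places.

Field D=3, Q=16: +3·20° lon, +16·10° lat → SW at lon -120°, lat 70°.
Square 3, 6: +3·2° lon, +6·1° lat → SW at lon -114°, lat 76°.
Subsquare v=21, v=21: +21·0.0833333° lon, +21·0.0416667° lat → SW at lon -112.25°, lat 76.875°.
Cell spans 0.0833333° lon × 0.0416667° lat.
south 76.8750, north 76.9167.

76.8750, 76.9167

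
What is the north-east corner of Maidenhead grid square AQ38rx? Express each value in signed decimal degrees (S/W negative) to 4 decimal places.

79.0000, -172.5000

Field A=0, Q=16: +0·20° lon, +16·10° lat → SW at lon -180°, lat 70°.
Square 3, 8: +3·2° lon, +8·1° lat → SW at lon -174°, lat 78°.
Subsquare r=17, x=23: +17·0.0833333° lon, +23·0.0416667° lat → SW at lon -172.583°, lat 78.9583°.
Cell spans 0.0833333° lon × 0.0416667° lat. NE corner is SW corner plus one full cell.
latitude 79.0000, longitude -172.5000.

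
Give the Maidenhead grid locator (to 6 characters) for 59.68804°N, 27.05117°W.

Offset from 180°W / 90°S: lon 152.9488°, lat 149.6880°.
Field: 152.9488/20 → 7 → H, 149.6880/10 → 14 → O; chars HO.
Square: 12.9488/2 → 6, 9.6880/1 → 9; chars 69.
Subsquare: 0.9488/0.0833333 → 11 → l, 0.6880/0.0416667 → 16 → q; chars lq.

HO69lq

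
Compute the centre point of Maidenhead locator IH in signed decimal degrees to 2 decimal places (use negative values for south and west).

-15.00, -10.00

Field I=8, H=7: +8·20° lon, +7·10° lat → SW at lon -20°, lat -20°.
Cell spans 20° lon × 10° lat. Centre is SW corner plus half of each.
latitude -15.00, longitude -10.00.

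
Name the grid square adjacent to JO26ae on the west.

Longitude subsquare a = 0; −1 → -1, wraps to 23 = x, carry into square.
Longitude square 2; −1 → 1.
The latitude characters are unchanged.

JO16xe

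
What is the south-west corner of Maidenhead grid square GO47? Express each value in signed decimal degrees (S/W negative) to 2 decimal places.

57.00, -52.00

Field G=6, O=14: +6·20° lon, +14·10° lat → SW at lon -60°, lat 50°.
Square 4, 7: +4·2° lon, +7·1° lat → SW at lon -52°, lat 57°.
latitude 57.00, longitude -52.00.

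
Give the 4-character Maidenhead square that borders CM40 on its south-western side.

CL39

Longitude square 4; −1 → 3.
Latitude square 0; −1 → -1, wraps to 9, carry into field.
Latitude field M = 12; −1 → 11 = L.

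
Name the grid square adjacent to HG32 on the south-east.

Longitude square 3; +1 → 4.
Latitude square 2; −1 → 1.

HG41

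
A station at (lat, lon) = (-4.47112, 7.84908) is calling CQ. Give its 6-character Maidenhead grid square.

Offset from 180°W / 90°S: lon 187.8491°, lat 85.5289°.
Field: lon ⌊187.8491/20⌋ = 9 → J; lat ⌊85.5289/10⌋ = 8 → I.
Square: lon ⌊7.8491/2⌋ = 3; lat ⌊5.5289/1⌋ = 5.
Subsquare: lon ⌊1.8491/0.0833333⌋ = 22 → w; lat ⌊0.5289/0.0416667⌋ = 12 → m.

JI35wm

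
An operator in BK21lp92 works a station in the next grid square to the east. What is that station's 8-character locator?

BK21mp02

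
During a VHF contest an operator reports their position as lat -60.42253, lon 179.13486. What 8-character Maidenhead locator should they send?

Add 180° to longitude and 90° to latitude: 359.13486, 29.57747.
Field: 359.13486/20 → 17 → R, 29.57747/10 → 2 → C; chars RC.
Square: 19.13486/2 → 9, 9.57747/1 → 9; chars 99.
Subsquare: 1.13486/0.0833333 → 13 → n, 0.57747/0.0416667 → 13 → n; chars nn.
Extended square: 0.05153/0.00833333 → 6, 0.03580/0.00416667 → 8; chars 68.

RC99nn68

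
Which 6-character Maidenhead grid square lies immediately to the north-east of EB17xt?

EB27au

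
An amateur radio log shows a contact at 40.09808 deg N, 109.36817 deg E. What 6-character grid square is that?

ON40qc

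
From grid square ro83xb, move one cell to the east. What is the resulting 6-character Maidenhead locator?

Longitude subsquare x = 23; +1 → 24, wraps to 0 = a, carry into square.
Longitude square 8; +1 → 9.
The latitude characters are unchanged.

RO93ab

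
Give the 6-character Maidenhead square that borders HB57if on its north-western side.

HB57hg

Longitude subsquare i = 8; −1 → 7 = h.
Latitude subsquare f = 5; +1 → 6 = g.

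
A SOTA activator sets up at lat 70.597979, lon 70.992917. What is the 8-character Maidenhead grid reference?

MQ50lo93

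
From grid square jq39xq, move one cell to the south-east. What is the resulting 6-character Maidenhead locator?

JQ49ap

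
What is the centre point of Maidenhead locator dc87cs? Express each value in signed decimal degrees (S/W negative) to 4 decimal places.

-62.2292, -103.7917

Field D=3, C=2: +3·20° lon, +2·10° lat → SW at lon -120°, lat -70°.
Square 8, 7: +8·2° lon, +7·1° lat → SW at lon -104°, lat -63°.
Subsquare c=2, s=18: +2·0.0833333° lon, +18·0.0416667° lat → SW at lon -103.833°, lat -62.25°.
Cell spans 0.0833333° lon × 0.0416667° lat. Centre is SW corner plus half of each.
latitude -62.2292, longitude -103.7917.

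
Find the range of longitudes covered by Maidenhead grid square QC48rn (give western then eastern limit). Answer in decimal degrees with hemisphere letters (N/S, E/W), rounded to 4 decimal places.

149.4167° E, 149.5000° E

Field Q=16, C=2: +16·20° lon, +2·10° lat → SW at lon 140°, lat -70°.
Square 4, 8: +4·2° lon, +8·1° lat → SW at lon 148°, lat -62°.
Subsquare r=17, n=13: +17·0.0833333° lon, +13·0.0416667° lat → SW at lon 149.417°, lat -61.4583°.
Cell spans 0.0833333° lon × 0.0416667° lat.
west 149.4167° E, east 149.5000° E.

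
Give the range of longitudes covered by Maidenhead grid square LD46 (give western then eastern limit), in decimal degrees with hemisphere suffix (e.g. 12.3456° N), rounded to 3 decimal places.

48.000° E, 50.000° E

Field L=11, D=3: +11·20° lon, +3·10° lat → SW at lon 40°, lat -60°.
Square 4, 6: +4·2° lon, +6·1° lat → SW at lon 48°, lat -54°.
Cell spans 2° lon × 1° lat.
west 48.000° E, east 50.000° E.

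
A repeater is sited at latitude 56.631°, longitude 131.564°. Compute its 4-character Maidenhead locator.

PO56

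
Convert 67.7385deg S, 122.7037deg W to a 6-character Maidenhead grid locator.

Offset from 180°W / 90°S: lon 57.2963°, lat 22.2615°.
Field: 57.2963/20 → 2 → C, 22.2615/10 → 2 → C; chars CC.
Square: 17.2963/2 → 8, 2.2615/1 → 2; chars 82.
Subsquare: 1.2963/0.0833333 → 15 → p, 0.2615/0.0416667 → 6 → g; chars pg.

CC82pg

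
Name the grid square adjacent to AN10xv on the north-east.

Longitude subsquare x = 23; +1 → 24, wraps to 0 = a, carry into square.
Longitude square 1; +1 → 2.
Latitude subsquare v = 21; +1 → 22 = w.

AN20aw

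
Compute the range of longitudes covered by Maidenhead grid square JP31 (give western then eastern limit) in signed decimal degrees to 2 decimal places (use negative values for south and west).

6.00, 8.00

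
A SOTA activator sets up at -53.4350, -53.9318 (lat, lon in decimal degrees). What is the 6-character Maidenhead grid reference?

GD36an

Add 180° to longitude and 90° to latitude: 126.0682, 36.5650.
Field: 126.0682/20 → 6 → G, 36.5650/10 → 3 → D; chars GD.
Square: 6.0682/2 → 3, 6.5650/1 → 6; chars 36.
Subsquare: 0.0682/0.0833333 → 0 → a, 0.5650/0.0416667 → 13 → n; chars an.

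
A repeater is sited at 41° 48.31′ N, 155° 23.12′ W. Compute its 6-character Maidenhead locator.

BN21ht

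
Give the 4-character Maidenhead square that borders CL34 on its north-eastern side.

CL45

Longitude square 3; +1 → 4.
Latitude square 4; +1 → 5.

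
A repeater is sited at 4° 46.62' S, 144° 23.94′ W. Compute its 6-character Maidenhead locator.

BI75tf

Shift to the Maidenhead origin (180°W, 90°S): lon 35.6010, lat 85.2230.
Field: lon ⌊35.6010/20⌋ = 1 → B; lat ⌊85.2230/10⌋ = 8 → I.
Square: lon ⌊15.6010/2⌋ = 7; lat ⌊5.2230/1⌋ = 5.
Subsquare: lon ⌊1.6010/0.0833333⌋ = 19 → t; lat ⌊0.2230/0.0416667⌋ = 5 → f.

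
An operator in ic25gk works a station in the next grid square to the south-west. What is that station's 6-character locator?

Longitude subsquare g = 6; −1 → 5 = f.
Latitude subsquare k = 10; −1 → 9 = j.

IC25fj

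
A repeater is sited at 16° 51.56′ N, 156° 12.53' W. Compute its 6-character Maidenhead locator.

Add 180° to longitude and 90° to latitude: 23.7912, 106.8593.
Field: 23.7912/20 → 1 → B, 106.8593/10 → 10 → K; chars BK.
Square: 3.7912/2 → 1, 6.8593/1 → 6; chars 16.
Subsquare: 1.7912/0.0833333 → 21 → v, 0.8593/0.0416667 → 20 → u; chars vu.

BK16vu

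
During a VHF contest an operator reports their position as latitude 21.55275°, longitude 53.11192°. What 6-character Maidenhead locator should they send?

Offset from 180°W / 90°S: lon 233.1119°, lat 111.5528°.
Field (20°×10°, letters A–R): 233.1119/20 → 11 → L, 111.5528/10 → 11 → L; chars LL.
Square (2°×1°, digits 0–9): 13.1119/2 → 6, 1.5528/1 → 1; chars 61.
Subsquare (5′×2.5′, letters a–x): 1.1119/0.0833333 → 13 → n, 0.5528/0.0416667 → 13 → n; chars nn.

LL61nn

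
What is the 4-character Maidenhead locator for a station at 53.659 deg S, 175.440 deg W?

Offset from 180°W / 90°S: lon 4.56°, lat 36.34°.
Field: lon ⌊4.56/20⌋ = 0 → A; lat ⌊36.34/10⌋ = 3 → D.
Square: lon ⌊4.56/2⌋ = 2; lat ⌊6.34/1⌋ = 6.

AD26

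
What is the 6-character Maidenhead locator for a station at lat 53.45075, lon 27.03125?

KO33mk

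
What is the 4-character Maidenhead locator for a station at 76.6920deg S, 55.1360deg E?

LB73

Offset from 180°W / 90°S: lon 235.14°, lat 13.31°.
Field: 235.14/20 → 11 → L, 13.31/10 → 1 → B; chars LB.
Square: 15.14/2 → 7, 3.31/1 → 3; chars 73.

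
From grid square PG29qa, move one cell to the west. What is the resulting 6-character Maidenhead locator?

Longitude subsquare q = 16; −1 → 15 = p.
The latitude characters are unchanged.

PG29pa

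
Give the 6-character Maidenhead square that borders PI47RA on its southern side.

PI46rx

Latitude subsquare a = 0; −1 → -1, wraps to 23 = x, carry into square.
Latitude square 7; −1 → 6.
The longitude characters are unchanged.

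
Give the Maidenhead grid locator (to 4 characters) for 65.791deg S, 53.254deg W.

GC34

Add 180° to longitude and 90° to latitude: 126.75, 24.21.
Field (20°×10°, letters A–R): 126.75/20 → 6 → G, 24.21/10 → 2 → C; chars GC.
Square (2°×1°, digits 0–9): 6.75/2 → 3, 4.21/1 → 4; chars 34.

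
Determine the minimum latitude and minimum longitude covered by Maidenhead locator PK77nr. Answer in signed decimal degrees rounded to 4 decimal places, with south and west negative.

17.7083, 135.0833

Field P=15, K=10: +15·20° lon, +10·10° lat → SW at lon 120°, lat 10°.
Square 7, 7: +7·2° lon, +7·1° lat → SW at lon 134°, lat 17°.
Subsquare n=13, r=17: +13·0.0833333° lon, +17·0.0416667° lat → SW at lon 135.083°, lat 17.7083°.
latitude 17.7083, longitude 135.0833.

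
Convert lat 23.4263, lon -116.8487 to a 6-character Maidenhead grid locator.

Add 180° to longitude and 90° to latitude: 63.1513, 113.4263.
Field: 63.1513/20 → 3 → D, 113.4263/10 → 11 → L; chars DL.
Square: 3.1513/2 → 1, 3.4263/1 → 3; chars 13.
Subsquare: 1.1513/0.0833333 → 13 → n, 0.4263/0.0416667 → 10 → k; chars nk.

DL13nk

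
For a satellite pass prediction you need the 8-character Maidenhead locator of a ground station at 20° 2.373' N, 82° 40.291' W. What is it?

EL80pa99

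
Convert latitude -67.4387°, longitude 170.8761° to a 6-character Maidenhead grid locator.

Offset from 180°W / 90°S: lon 350.8761°, lat 22.5613°.
Field (20°×10°, letters A–R): lon ⌊350.8761/20⌋ = 17 → R; lat ⌊22.5613/10⌋ = 2 → C.
Square (2°×1°, digits 0–9): lon ⌊10.8761/2⌋ = 5; lat ⌊2.5613/1⌋ = 2.
Subsquare (5′×2.5′, letters a–x): lon ⌊0.8761/0.0833333⌋ = 10 → k; lat ⌊0.5613/0.0416667⌋ = 13 → n.

RC52kn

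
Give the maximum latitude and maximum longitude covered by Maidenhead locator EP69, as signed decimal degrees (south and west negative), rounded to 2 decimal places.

Field E=4, P=15: +4·20° lon, +15·10° lat → SW at lon -100°, lat 60°.
Square 6, 9: +6·2° lon, +9·1° lat → SW at lon -88°, lat 69°.
Cell spans 2° lon × 1° lat. NE corner is SW corner plus one full cell.
latitude 70.00, longitude -86.00.

70.00, -86.00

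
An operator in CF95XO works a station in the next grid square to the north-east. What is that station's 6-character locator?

Longitude subsquare x = 23; +1 → 24, wraps to 0 = a, carry into square.
Longitude square 9; +1 → 10, wraps to 0, carry into field.
Longitude field C = 2; +1 → 3 = D.
Latitude subsquare o = 14; +1 → 15 = p.

DF05ap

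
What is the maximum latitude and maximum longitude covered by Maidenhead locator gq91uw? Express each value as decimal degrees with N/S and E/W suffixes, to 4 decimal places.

71.9583° N, 40.2500° W

Field G=6, Q=16: +6·20° lon, +16·10° lat → SW at lon -60°, lat 70°.
Square 9, 1: +9·2° lon, +1·1° lat → SW at lon -42°, lat 71°.
Subsquare u=20, w=22: +20·0.0833333° lon, +22·0.0416667° lat → SW at lon -40.3333°, lat 71.9167°.
Cell spans 0.0833333° lon × 0.0416667° lat. NE corner is SW corner plus one full cell.
latitude 71.9583° N, longitude 40.2500° W.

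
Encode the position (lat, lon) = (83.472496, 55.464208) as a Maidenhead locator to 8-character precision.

LR73rl53

Add 180° to longitude and 90° to latitude: 235.46421, 173.47250.
Field: lon ⌊235.46421/20⌋ = 11 → L; lat ⌊173.47250/10⌋ = 17 → R.
Square: lon ⌊15.46421/2⌋ = 7; lat ⌊3.47250/1⌋ = 3.
Subsquare: lon ⌊1.46421/0.0833333⌋ = 17 → r; lat ⌊0.47250/0.0416667⌋ = 11 → l.
Extended square: lon ⌊0.04754/0.00833333⌋ = 5; lat ⌊0.01416/0.00416667⌋ = 3.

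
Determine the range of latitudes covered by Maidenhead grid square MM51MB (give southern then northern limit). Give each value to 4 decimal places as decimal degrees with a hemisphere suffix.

Field M=12, M=12: +12·20° lon, +12·10° lat → SW at lon 60°, lat 30°.
Square 5, 1: +5·2° lon, +1·1° lat → SW at lon 70°, lat 31°.
Subsquare m=12, b=1: +12·0.0833333° lon, +1·0.0416667° lat → SW at lon 71°, lat 31.0417°.
Cell spans 0.0833333° lon × 0.0416667° lat.
south 31.0417° N, north 31.0833° N.

31.0417° N, 31.0833° N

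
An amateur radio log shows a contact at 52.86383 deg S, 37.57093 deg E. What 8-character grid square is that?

KD87sd82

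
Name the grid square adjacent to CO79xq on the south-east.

CO89ap

Longitude subsquare x = 23; +1 → 24, wraps to 0 = a, carry into square.
Longitude square 7; +1 → 8.
Latitude subsquare q = 16; −1 → 15 = p.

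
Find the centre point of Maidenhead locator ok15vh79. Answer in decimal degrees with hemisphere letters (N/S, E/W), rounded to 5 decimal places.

15.33125° N, 103.81250° E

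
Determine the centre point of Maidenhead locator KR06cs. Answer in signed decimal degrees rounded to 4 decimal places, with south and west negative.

86.7708, 20.2083

Field K=10, R=17: +10·20° lon, +17·10° lat → SW at lon 20°, lat 80°.
Square 0, 6: +0·2° lon, +6·1° lat → SW at lon 20°, lat 86°.
Subsquare c=2, s=18: +2·0.0833333° lon, +18·0.0416667° lat → SW at lon 20.1667°, lat 86.75°.
Cell spans 0.0833333° lon × 0.0416667° lat. Centre is SW corner plus half of each.
latitude 86.7708, longitude 20.2083.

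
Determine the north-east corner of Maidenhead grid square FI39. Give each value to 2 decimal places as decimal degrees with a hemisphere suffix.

0.00° N, 72.00° W

Field F=5, I=8: +5·20° lon, +8·10° lat → SW at lon -80°, lat -10°.
Square 3, 9: +3·2° lon, +9·1° lat → SW at lon -74°, lat -1°.
Cell spans 2° lon × 1° lat. NE corner is SW corner plus one full cell.
latitude 0.00° N, longitude 72.00° W.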